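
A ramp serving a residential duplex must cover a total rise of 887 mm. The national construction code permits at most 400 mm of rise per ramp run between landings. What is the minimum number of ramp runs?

3 runs

887 / 400 = 2.22, so 3 ramp runs are needed.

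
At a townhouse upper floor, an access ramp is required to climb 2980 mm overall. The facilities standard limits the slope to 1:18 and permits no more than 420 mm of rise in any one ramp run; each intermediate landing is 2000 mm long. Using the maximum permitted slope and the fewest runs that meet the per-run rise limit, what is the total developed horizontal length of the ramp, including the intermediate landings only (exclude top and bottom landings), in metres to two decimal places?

At most 420 each: 2980/420 = 7.10, giving 8 ramp runs. That means 7 intermediate landings.
Horizontal run for 2980 mm of rise at 1:18 is 2980 × 18 = 53640 mm.
7 intermediate landings contribute 7 × 2000 = 14000 mm.
Total developed length = 53640 + 14000 = 67640 mm.
= 67.64 m.

67.64 m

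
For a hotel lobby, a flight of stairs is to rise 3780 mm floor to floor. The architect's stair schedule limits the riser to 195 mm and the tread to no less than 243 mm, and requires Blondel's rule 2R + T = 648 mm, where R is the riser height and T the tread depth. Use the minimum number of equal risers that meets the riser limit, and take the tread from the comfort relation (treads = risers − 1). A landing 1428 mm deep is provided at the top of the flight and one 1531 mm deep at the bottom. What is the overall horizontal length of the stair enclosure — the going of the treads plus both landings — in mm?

8089 mm

3780 / 195 = 19.385 → round up to 20 risers.
Each riser is 3780/20 = 189 mm (≤ 195 mm).
T = 648 − 2·189 = 270 mm, which satisfies the 243 mm minimum.
Going = (20 − 1) × 270 = 5130 mm.
Add landings: 5130 + 1428 + 1531 = 8089 mm.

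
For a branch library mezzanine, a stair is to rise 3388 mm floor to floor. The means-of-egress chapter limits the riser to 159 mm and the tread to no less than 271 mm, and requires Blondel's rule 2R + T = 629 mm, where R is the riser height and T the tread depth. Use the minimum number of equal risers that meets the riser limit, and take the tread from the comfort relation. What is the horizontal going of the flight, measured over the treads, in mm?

6741 mm

At most 159 each: 3388/159 = 21.31, giving 22 risers.
Each riser is 3388/22 = 154 mm (≤ 159 mm).
T = 629 − 2·154 = 321 mm, which satisfies the 271 mm minimum.
22 risers give 21 treads; going = 21 × 321 = 6741 mm.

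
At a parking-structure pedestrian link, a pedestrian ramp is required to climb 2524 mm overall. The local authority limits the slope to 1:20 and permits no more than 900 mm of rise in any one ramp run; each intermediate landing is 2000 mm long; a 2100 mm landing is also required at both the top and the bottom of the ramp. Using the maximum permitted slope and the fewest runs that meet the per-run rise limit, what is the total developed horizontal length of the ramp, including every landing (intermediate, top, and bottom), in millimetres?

58680 mm

⌈2524/900⌉ = 3 ramp runs. That means 2 intermediate landings.
Horizontal run for 2524 mm of rise at 1:20 is 2524 × 20 = 50480 mm.
Intermediate landings: 2 × 2000 = 4000 mm.
Top and bottom landings: 2 × 2100 = 4200 mm.
Total = 50480 + 4000 + 4200 = 58680 mm.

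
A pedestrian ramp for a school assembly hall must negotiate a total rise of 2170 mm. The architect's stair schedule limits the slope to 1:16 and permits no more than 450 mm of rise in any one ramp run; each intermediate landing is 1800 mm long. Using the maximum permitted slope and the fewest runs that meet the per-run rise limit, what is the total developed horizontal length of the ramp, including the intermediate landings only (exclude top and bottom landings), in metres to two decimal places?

At most 450 each: 2170/450 = 4.82, giving 5 ramp runs. That means 4 intermediate landings.
Horizontal run for 2170 mm of rise at 1:16 is 2170 × 16 = 34720 mm.
Intermediate landings: 4 × 1800 = 7200 mm.
Developed length = 34720 + 7200 = 41920 mm.
= 41.92 m.

41.92 m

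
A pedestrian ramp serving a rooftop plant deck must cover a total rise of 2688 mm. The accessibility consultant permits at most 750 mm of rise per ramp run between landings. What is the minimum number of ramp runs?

⌈2688/750⌉ = 4 ramp runs.

4 runs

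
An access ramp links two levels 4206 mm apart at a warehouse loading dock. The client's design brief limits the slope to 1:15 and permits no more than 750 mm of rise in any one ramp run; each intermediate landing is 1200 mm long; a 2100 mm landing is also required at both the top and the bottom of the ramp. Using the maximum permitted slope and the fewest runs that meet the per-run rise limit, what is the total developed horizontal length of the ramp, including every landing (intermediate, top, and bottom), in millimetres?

4206 / 750 = 5.608 → round up to 6 ramp runs. That means 5 intermediate landings.
Ramp run (horizontal) at 1:15: 4206 × 15 = 63090 mm.
Intermediate landings: 5 × 1200 = 6000 mm.
Top and bottom landings: 2 × 2100 = 4200 mm.
Total = 63090 + 6000 + 4200 = 73290 mm.

73290 mm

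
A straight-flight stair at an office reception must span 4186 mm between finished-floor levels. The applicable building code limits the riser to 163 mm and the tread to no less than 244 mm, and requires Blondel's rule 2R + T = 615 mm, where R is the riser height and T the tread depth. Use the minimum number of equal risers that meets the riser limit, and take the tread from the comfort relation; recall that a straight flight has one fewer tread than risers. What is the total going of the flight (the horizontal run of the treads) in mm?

⌈4186/163⌉ = 26 risers.
Riser R = 4186 / 26 = 161 mm, within the 163 mm limit.
T = 615 − 2·161 = 293 mm, which satisfies the 244 mm minimum.
Going = (26 − 1) × 293 = 7325 mm.

7325 mm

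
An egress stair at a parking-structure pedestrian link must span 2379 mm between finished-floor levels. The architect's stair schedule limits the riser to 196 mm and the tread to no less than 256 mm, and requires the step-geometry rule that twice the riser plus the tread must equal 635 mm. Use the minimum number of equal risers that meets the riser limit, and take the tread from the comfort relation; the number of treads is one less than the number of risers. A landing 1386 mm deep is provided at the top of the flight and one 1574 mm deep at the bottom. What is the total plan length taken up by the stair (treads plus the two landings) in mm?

6188 mm

At most 196 each: 2379/196 = 12.14, giving 13 risers.
Each riser is 2379/13 = 183 mm (≤ 196 mm).
From 2R + T = 635: T = 635 − 366 = 269 mm.
Treads = 13 − 1 = 12; going = 12 × 269 = 3228 mm.
Enclosure = 3228 + 1386 + 1574 = 6188 mm.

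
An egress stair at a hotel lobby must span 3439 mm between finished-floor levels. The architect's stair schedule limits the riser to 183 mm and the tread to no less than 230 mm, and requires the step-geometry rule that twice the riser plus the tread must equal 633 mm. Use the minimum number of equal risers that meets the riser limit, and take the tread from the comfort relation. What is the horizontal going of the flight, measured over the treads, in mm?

⌈3439/183⌉ = 19 risers.
Riser R = 3439 / 19 = 181 mm, within the 183 mm limit.
Tread T = 633 − 2 × 181 = 271 mm (≥ 230 mm).
19 risers give 18 treads; going = 18 × 271 = 4878 mm.

4878 mm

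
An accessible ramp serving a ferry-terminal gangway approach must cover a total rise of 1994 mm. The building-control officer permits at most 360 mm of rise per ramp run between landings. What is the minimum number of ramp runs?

6 runs

At most 360 each: 1994/360 = 5.54, giving 6 ramp runs.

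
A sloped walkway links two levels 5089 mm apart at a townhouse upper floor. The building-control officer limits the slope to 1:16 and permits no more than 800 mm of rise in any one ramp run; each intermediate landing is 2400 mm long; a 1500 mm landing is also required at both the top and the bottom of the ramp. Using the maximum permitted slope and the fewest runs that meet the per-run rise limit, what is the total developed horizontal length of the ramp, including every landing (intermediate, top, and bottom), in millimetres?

98824 mm

5089 / 800 = 6.361 → round up to 7 ramp runs. That means 6 intermediate landings.
Ramp run (horizontal) at 1:16: 5089 × 16 = 81424 mm.
6 intermediate landings contribute 6 × 2400 = 14400 mm.
Top and bottom landings: 2 × 1500 = 3000 mm.
Total = 81424 + 14400 + 3000 = 98824 mm.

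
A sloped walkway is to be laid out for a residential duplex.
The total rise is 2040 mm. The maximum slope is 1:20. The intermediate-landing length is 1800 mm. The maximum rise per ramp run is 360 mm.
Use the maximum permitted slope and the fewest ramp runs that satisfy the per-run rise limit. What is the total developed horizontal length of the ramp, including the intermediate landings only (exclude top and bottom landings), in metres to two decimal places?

49.80 m

2040 / 360 = 5.667 → round up to 6 ramp runs. That means 5 intermediate landings.
Ramp run (horizontal) at 1:20: 2040 × 20 = 40800 mm.
Intermediate landings: 5 × 1800 = 9000 mm.
Developed length = 40800 + 9000 = 49800 mm.
= 49.80 m.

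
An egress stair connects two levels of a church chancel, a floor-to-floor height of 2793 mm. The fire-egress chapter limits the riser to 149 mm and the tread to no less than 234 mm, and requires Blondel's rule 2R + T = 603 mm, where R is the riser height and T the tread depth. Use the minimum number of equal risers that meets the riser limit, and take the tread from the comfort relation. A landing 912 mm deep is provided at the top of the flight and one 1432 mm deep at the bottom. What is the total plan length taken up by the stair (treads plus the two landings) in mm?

At most 149 each: 2793/149 = 18.74, giving 19 risers.
R = 2793 ÷ 19 = 147 mm.
From 2R + T = 603: T = 603 − 294 = 309 mm.
19 risers give 18 treads; going = 18 × 309 = 5562 mm.
Enclosure = 5562 + 912 + 1432 = 7906 mm.

7906 mm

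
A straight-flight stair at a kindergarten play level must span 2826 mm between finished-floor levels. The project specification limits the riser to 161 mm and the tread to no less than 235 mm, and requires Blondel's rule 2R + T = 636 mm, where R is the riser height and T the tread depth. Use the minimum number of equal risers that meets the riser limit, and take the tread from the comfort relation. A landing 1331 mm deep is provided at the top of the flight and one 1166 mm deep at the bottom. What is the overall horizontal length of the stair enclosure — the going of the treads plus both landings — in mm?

⌈2826/161⌉ = 18 risers.
R = 2826 ÷ 18 = 157 mm.
Tread T = 636 − 2 × 157 = 322 mm (≥ 235 mm).
18 risers give 17 treads; going = 17 × 322 = 5474 mm.
Enclosure = 5474 + 1331 + 1166 = 7971 mm.

7971 mm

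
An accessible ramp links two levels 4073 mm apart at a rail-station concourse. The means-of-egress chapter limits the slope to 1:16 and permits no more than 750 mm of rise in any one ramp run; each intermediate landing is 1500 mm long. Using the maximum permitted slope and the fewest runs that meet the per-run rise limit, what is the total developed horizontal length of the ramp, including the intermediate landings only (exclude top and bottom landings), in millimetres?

At most 750 each: 4073/750 = 5.43, giving 6 ramp runs. That means 5 intermediate landings.
Ramp run (horizontal) at 1:16: 4073 × 16 = 65168 mm.
Intermediate landings: 5 × 1500 = 7500 mm.
Total developed length = 65168 + 7500 = 72668 mm.

72668 mm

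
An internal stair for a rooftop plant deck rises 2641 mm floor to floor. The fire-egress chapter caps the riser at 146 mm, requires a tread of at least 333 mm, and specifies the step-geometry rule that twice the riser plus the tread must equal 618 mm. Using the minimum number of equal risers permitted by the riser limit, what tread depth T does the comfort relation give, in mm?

At most 146 each: 2641/146 = 18.09, giving 19 risers.
R = 2641 ÷ 19 = 139 mm.
From 2R + T = 618: T = 618 − 278 = 340 mm.

340 mm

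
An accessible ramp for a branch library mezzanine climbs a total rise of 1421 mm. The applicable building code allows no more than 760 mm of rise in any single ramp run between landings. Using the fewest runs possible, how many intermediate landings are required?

1 intermediate landings

1421 / 760 = 1.870 → round up to 2 ramp runs.
2 runs are separated by 1 intermediate landings.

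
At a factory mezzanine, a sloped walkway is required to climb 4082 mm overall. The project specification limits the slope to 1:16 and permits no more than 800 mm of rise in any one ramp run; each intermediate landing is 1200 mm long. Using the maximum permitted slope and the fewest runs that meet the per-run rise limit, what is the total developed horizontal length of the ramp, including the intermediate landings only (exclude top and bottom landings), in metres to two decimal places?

71.31 m

At most 800 each: 4082/800 = 5.10, giving 6 ramp runs. That means 5 intermediate landings.
Horizontal run for 4082 mm of rise at 1:16 is 4082 × 16 = 65312 mm.
5 intermediate landings contribute 5 × 1200 = 6000 mm.
Developed length = 65312 + 6000 = 71312 mm.
= 71.31 m.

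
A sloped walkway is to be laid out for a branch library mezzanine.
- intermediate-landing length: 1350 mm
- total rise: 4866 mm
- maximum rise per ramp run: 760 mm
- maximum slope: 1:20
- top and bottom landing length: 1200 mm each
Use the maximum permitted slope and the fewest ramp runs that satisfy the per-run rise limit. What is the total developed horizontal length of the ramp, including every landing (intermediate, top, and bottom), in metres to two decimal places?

4866 / 760 = 6.40, so 7 ramp runs are needed. That means 6 intermediate landings.
Ramp run (horizontal) at 1:20: 4866 × 20 = 97320 mm.
Intermediate landings: 6 × 1350 = 8100 mm.
Top and bottom landings: 2 × 1200 = 2400 mm.
Total = 97320 + 8100 + 2400 = 107820 mm.
= 107.82 m.

107.82 m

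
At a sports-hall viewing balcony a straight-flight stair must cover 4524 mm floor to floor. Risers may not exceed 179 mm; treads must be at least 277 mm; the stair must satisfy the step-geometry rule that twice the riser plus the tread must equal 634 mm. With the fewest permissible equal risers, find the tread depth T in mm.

286 mm

4524 / 179 = 25.274 → round up to 26 risers.
Each riser is 4524/26 = 174 mm (≤ 179 mm).
Tread T = 634 − 2 × 174 = 286 mm (≥ 277 mm).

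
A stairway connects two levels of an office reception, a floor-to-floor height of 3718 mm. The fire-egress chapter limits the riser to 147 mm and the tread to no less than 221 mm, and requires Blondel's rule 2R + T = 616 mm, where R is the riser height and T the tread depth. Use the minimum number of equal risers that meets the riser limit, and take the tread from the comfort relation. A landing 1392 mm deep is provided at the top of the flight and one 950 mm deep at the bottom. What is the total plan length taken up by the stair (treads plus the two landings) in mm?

3718 / 147 = 25.293 → round up to 26 risers.
Each riser is 3718/26 = 143 mm (≤ 147 mm).
T = 616 − 2·143 = 330 mm, which satisfies the 221 mm minimum.
Treads = 26 − 1 = 25; going = 25 × 330 = 8250 mm.
Enclosure = 8250 + 1392 + 950 = 10592 mm.

10592 mm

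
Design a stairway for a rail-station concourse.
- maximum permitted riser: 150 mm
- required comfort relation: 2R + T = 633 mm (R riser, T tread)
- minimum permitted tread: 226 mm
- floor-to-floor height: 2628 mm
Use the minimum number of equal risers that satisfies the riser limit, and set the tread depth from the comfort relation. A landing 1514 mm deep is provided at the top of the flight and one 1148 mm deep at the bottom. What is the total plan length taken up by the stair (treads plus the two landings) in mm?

2628 / 150 = 17.520 → round up to 18 risers.
Riser R = 2628 / 18 = 146 mm, within the 150 mm limit.
Tread T = 633 − 2 × 146 = 341 mm (≥ 226 mm).
Treads = 18 − 1 = 17; going = 17 × 341 = 5797 mm.
Enclosure = 5797 + 1514 + 1148 = 8459 mm.

8459 mm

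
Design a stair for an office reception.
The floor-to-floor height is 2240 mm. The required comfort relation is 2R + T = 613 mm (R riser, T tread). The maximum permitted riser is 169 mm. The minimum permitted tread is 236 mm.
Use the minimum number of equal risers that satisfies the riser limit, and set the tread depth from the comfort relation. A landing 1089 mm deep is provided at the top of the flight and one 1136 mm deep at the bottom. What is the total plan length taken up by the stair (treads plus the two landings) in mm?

6034 mm

2240 / 169 = 13.254 → round up to 14 risers.
Each riser is 2240/14 = 160 mm (≤ 169 mm).
From 2R + T = 613: T = 613 − 320 = 293 mm.
14 risers give 13 treads; going = 13 × 293 = 3809 mm.
Add landings: 3809 + 1089 + 1136 = 6034 mm.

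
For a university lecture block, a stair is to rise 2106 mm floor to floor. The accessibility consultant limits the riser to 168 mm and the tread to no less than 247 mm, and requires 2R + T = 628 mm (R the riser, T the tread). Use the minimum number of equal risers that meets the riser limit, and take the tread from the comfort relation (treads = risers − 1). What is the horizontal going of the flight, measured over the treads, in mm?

⌈2106/168⌉ = 13 risers.
Riser R = 2106 / 13 = 162 mm, within the 168 mm limit.
From 2R + T = 628: T = 628 − 324 = 304 mm.
Going = (13 − 1) × 304 = 3648 mm.

3648 mm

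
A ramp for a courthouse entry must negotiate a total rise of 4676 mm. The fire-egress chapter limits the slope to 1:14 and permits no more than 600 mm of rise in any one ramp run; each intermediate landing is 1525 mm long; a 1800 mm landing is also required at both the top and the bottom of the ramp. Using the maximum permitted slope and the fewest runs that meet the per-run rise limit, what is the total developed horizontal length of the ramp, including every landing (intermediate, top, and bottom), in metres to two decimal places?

79.74 m

At most 600 each: 4676/600 = 7.79, giving 8 ramp runs. That means 7 intermediate landings.
Ramp run (horizontal) at 1:14: 4676 × 14 = 65464 mm.
7 intermediate landings contribute 7 × 1525 = 10675 mm.
Top and bottom landings: 2 × 1800 = 3600 mm.
Total = 65464 + 10675 + 3600 = 79739 mm.
= 79.74 m.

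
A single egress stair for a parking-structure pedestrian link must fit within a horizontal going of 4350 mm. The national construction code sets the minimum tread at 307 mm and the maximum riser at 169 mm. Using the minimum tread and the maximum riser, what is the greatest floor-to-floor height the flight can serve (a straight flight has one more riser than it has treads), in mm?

2535 mm

Treads that fit: ⌊4350 / 307⌋ = 14.
Risers = treads + 1 = 15.
Maximum height = 15 × 169 = 2535 mm.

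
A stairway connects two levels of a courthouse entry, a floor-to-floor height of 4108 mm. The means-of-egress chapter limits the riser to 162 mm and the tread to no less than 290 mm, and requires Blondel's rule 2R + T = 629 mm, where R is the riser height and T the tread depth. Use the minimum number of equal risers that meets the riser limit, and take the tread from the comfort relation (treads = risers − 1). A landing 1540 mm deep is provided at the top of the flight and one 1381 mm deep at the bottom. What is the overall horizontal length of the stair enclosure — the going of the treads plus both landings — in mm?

10746 mm

⌈4108/162⌉ = 26 risers.
Each riser is 4108/26 = 158 mm (≤ 162 mm).
T = 629 − 2·158 = 313 mm, which satisfies the 290 mm minimum.
Treads = 26 − 1 = 25; going = 25 × 313 = 7825 mm.
Add landings: 7825 + 1540 + 1381 = 10746 mm.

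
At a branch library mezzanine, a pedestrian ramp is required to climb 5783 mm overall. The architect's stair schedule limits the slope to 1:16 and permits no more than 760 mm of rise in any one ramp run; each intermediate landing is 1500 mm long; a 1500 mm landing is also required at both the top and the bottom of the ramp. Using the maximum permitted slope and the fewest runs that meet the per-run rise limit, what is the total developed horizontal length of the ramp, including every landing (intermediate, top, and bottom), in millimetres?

5783 / 760 = 7.61, so 8 ramp runs are needed. That means 7 intermediate landings.
Ramp run (horizontal) at 1:16: 5783 × 16 = 92528 mm.
7 intermediate landings contribute 7 × 1500 = 10500 mm.
Top and bottom landings: 2 × 1500 = 3000 mm.
Total = 92528 + 10500 + 3000 = 106028 mm.

106028 mm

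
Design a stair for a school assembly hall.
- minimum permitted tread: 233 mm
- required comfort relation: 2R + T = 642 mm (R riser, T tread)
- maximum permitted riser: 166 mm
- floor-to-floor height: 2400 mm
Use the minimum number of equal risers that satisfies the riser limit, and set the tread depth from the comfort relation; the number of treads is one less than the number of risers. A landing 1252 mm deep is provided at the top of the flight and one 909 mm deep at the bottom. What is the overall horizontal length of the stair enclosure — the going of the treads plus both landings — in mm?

6669 mm

At most 166 each: 2400/166 = 14.46, giving 15 risers.
R = 2400 ÷ 15 = 160 mm.
From 2R + T = 642: T = 642 − 320 = 322 mm.
15 risers give 14 treads; going = 14 × 322 = 4508 mm.
Enclosure = 4508 + 1252 + 909 = 6669 mm.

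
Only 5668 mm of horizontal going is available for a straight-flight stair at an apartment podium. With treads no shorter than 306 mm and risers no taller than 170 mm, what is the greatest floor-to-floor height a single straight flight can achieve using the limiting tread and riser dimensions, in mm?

5668 / 306 = 18.52, so 18 treads fit.
Risers = treads + 1 = 19.
Maximum height = 19 × 170 = 3230 mm.

3230 mm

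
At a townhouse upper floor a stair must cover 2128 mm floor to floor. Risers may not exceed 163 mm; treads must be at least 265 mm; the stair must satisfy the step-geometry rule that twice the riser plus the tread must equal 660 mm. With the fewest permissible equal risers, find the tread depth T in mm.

356 mm

2128 / 163 = 13.06, so 14 risers are needed.
R = 2128 ÷ 14 = 152 mm.
From 2R + T = 660: T = 660 − 304 = 356 mm.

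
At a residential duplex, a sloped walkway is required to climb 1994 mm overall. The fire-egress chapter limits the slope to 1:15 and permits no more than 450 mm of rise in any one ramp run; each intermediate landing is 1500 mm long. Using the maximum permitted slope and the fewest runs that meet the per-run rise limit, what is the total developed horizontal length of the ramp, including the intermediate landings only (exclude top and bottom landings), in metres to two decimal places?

⌈1994/450⌉ = 5 ramp runs. That means 4 intermediate landings.
Ramp run (horizontal) at 1:15: 1994 × 15 = 29910 mm.
Intermediate landings: 4 × 1500 = 6000 mm.
Total developed length = 29910 + 6000 = 35910 mm.
= 35.91 m.

35.91 m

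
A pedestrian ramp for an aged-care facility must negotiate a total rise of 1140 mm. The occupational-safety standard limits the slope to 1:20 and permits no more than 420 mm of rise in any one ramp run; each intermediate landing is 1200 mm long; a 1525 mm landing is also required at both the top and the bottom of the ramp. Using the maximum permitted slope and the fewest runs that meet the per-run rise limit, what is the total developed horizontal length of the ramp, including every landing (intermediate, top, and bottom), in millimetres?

28250 mm

At most 420 each: 1140/420 = 2.71, giving 3 ramp runs. That means 2 intermediate landings.
Ramp run (horizontal) at 1:20: 1140 × 20 = 22800 mm.
Intermediate landings: 2 × 1200 = 2400 mm.
Top and bottom landings: 2 × 1525 = 3050 mm.
Total = 22800 + 2400 + 3050 = 28250 mm.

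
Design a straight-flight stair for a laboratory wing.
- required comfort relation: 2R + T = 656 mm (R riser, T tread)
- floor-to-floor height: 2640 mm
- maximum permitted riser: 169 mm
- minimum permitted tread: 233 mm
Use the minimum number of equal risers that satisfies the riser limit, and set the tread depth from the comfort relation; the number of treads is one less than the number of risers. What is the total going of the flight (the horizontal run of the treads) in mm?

2640 / 169 = 15.62, so 16 risers are needed.
Each riser is 2640/16 = 165 mm (≤ 169 mm).
From 2R + T = 656: T = 656 − 330 = 326 mm.
Treads = 16 − 1 = 15; going = 15 × 326 = 4890 mm.

4890 mm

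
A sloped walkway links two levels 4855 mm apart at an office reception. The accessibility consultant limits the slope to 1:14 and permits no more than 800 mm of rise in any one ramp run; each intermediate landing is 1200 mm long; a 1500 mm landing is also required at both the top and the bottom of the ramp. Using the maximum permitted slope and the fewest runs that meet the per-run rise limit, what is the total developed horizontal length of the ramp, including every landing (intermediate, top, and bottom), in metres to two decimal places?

4855 / 800 = 6.069 → round up to 7 ramp runs. That means 6 intermediate landings.
Ramp run (horizontal) at 1:14: 4855 × 14 = 67970 mm.
6 intermediate landings contribute 6 × 1200 = 7200 mm.
Top and bottom landings: 2 × 1500 = 3000 mm.
Total = 67970 + 7200 + 3000 = 78170 mm.
= 78.17 m.

78.17 m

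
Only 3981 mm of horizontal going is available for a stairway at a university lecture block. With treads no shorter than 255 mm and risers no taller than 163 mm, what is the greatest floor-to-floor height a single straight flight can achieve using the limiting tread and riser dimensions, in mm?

2608 mm

Treads that fit: ⌊3981 / 255⌋ = 15.
Risers = treads + 1 = 16.
Maximum height = 16 × 163 = 2608 mm.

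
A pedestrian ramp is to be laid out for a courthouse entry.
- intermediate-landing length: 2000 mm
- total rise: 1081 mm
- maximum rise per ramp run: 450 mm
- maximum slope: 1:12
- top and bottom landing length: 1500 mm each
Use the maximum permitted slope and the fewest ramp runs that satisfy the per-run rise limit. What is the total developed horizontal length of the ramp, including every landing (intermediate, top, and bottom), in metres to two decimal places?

1081 / 450 = 2.402 → round up to 3 ramp runs. That means 2 intermediate landings.
Ramp run (horizontal) at 1:12: 1081 × 12 = 12972 mm.
2 intermediate landings contribute 2 × 2000 = 4000 mm.
Top and bottom landings: 2 × 1500 = 3000 mm.
Total = 12972 + 4000 + 3000 = 19972 mm.
= 19.97 m.

19.97 m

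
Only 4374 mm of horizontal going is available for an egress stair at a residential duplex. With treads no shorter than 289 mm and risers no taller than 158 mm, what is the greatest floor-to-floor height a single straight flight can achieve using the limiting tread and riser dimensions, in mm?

4374 / 289 = 15.13, so 15 treads fit.
Risers = treads + 1 = 16.
Maximum height = 16 × 158 = 2528 mm.

2528 mm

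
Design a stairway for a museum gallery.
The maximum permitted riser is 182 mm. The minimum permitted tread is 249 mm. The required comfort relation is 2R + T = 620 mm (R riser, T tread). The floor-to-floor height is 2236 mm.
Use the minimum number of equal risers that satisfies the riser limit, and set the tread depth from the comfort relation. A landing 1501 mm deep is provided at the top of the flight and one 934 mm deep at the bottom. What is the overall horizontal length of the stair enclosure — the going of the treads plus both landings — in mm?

5747 mm

2236 / 182 = 12.29, so 13 risers are needed.
Each riser is 2236/13 = 172 mm (≤ 182 mm).
From 2R + T = 620: T = 620 − 344 = 276 mm.
Going = (13 − 1) × 276 = 3312 mm.
Enclosure = 3312 + 1501 + 934 = 5747 mm.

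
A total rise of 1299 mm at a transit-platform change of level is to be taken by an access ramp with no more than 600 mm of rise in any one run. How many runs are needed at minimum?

At most 600 each: 1299/600 = 2.17, giving 3 ramp runs.

3 runs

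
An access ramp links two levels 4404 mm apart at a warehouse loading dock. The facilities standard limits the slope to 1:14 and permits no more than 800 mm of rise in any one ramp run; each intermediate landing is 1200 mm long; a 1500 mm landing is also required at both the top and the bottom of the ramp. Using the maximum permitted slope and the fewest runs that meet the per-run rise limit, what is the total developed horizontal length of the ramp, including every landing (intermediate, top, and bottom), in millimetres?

⌈4404/800⌉ = 6 ramp runs. That means 5 intermediate landings.
Ramp run (horizontal) at 1:14: 4404 × 14 = 61656 mm.
5 intermediate landings contribute 5 × 1200 = 6000 mm.
Top and bottom landings: 2 × 1500 = 3000 mm.
Total = 61656 + 6000 + 3000 = 70656 mm.

70656 mm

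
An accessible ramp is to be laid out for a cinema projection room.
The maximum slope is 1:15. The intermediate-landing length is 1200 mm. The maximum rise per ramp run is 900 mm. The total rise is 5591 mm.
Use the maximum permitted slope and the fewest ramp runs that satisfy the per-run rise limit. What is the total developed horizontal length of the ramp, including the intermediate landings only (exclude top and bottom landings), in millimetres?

91065 mm

5591 / 900 = 6.212 → round up to 7 ramp runs. That means 6 intermediate landings.
Ramp run (horizontal) at 1:15: 5591 × 15 = 83865 mm.
Intermediate landings: 6 × 1200 = 7200 mm.
Developed length = 83865 + 7200 = 91065 mm.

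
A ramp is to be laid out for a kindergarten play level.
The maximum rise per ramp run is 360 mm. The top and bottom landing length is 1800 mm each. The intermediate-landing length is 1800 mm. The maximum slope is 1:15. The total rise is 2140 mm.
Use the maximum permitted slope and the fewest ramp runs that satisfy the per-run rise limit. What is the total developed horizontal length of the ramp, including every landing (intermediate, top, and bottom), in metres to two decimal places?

44.70 m

2140 / 360 = 5.94, so 6 ramp runs are needed. That means 5 intermediate landings.
Horizontal run for 2140 mm of rise at 1:15 is 2140 × 15 = 32100 mm.
Intermediate landings: 5 × 1800 = 9000 mm.
Top and bottom landings: 2 × 1800 = 3600 mm.
Total = 32100 + 9000 + 3600 = 44700 mm.
= 44.70 m.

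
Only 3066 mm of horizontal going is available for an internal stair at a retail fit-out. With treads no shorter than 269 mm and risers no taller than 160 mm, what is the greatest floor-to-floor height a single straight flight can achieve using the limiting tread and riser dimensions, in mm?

1920 mm

3066 / 269 = 11.40, so 11 treads fit.
Risers = treads + 1 = 12.
Maximum height = 12 × 160 = 1920 mm.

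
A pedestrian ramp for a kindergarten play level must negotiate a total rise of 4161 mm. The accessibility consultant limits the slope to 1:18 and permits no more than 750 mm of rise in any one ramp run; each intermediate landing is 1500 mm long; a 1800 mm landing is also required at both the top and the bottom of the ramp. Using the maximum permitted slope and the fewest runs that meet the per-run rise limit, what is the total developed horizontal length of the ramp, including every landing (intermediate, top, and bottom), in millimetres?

⌈4161/750⌉ = 6 ramp runs. That means 5 intermediate landings.
Ramp run (horizontal) at 1:18: 4161 × 18 = 74898 mm.
Intermediate landings: 5 × 1500 = 7500 mm.
Top and bottom landings: 2 × 1800 = 3600 mm.
Total = 74898 + 7500 + 3600 = 85998 mm.

85998 mm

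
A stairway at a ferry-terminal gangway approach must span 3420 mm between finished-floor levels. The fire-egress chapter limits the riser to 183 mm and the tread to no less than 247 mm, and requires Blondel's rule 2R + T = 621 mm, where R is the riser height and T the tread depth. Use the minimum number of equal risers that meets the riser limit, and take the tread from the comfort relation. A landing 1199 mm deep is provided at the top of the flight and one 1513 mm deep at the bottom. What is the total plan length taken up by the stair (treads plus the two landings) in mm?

7410 mm

⌈3420/183⌉ = 19 risers.
R = 3420 ÷ 19 = 180 mm.
Tread T = 621 − 2 × 180 = 261 mm (≥ 247 mm).
19 risers give 18 treads; going = 18 × 261 = 4698 mm.
Add landings: 4698 + 1199 + 1513 = 7410 mm.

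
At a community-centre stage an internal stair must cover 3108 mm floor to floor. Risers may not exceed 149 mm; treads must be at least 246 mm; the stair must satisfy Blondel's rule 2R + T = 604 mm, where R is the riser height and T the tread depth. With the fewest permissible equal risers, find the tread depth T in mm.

⌈3108/149⌉ = 21 risers.
Each riser is 3108/21 = 148 mm (≤ 149 mm).
From 2R + T = 604: T = 604 − 296 = 308 mm.

308 mm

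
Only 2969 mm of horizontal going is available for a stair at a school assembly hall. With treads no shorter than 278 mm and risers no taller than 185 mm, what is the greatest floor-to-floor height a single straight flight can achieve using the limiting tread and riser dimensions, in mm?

2035 mm

2969 / 278 = 10.68, so 10 treads fit.
Risers = treads + 1 = 11.
Maximum height = 11 × 185 = 2035 mm.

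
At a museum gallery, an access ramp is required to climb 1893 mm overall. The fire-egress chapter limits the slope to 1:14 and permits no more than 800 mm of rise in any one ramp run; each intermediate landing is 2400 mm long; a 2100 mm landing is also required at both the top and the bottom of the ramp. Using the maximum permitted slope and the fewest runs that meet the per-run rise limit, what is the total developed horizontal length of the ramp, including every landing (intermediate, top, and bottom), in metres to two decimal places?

35.50 m

At most 800 each: 1893/800 = 2.37, giving 3 ramp runs. That means 2 intermediate landings.
Ramp run (horizontal) at 1:14: 1893 × 14 = 26502 mm.
Intermediate landings: 2 × 2400 = 4800 mm.
Top and bottom landings: 2 × 2100 = 4200 mm.
Total = 26502 + 4800 + 4200 = 35502 mm.
= 35.50 m.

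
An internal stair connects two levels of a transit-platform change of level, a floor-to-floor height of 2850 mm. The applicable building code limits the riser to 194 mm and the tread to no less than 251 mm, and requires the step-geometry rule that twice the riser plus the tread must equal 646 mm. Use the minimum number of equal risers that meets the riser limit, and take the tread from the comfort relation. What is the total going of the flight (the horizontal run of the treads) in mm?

2850 / 194 = 14.691 → round up to 15 risers.
R = 2850 ÷ 15 = 190 mm.
From 2R + T = 646: T = 646 − 380 = 266 mm.
15 risers give 14 treads; going = 14 × 266 = 3724 mm.

3724 mm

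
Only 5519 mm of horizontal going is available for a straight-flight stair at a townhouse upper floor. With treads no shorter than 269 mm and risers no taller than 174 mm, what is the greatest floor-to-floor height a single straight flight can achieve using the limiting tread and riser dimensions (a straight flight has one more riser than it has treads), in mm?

Treads that fit: ⌊5519 / 269⌋ = 20.
Risers = treads + 1 = 21.
Maximum height = 21 × 174 = 3654 mm.

3654 mm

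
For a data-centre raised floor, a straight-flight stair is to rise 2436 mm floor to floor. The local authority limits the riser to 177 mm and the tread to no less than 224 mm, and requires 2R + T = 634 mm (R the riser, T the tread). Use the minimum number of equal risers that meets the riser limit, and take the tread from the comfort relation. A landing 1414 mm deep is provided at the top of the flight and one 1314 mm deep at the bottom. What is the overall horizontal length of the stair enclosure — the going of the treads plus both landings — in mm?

6446 mm

2436 / 177 = 13.763 → round up to 14 risers.
R = 2436 ÷ 14 = 174 mm.
T = 634 − 2·174 = 286 mm, which satisfies the 224 mm minimum.
Going = (14 − 1) × 286 = 3718 mm.
Add landings: 3718 + 1414 + 1314 = 6446 mm.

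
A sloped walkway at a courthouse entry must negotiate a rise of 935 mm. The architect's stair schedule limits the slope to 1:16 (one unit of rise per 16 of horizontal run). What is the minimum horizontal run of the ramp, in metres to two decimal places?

At 1:16 the run is 16 × 935 = 14960 mm.
14960 mm = 14.96 m.

14.96 m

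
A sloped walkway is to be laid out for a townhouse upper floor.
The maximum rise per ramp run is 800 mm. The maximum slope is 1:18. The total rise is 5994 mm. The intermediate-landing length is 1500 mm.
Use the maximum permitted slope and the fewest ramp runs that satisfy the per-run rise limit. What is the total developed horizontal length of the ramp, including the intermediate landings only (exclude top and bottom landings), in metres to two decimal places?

At most 800 each: 5994/800 = 7.49, giving 8 ramp runs. That means 7 intermediate landings.
Horizontal run for 5994 mm of rise at 1:18 is 5994 × 18 = 107892 mm.
Intermediate landings: 7 × 1500 = 10500 mm.
Total developed length = 107892 + 10500 = 118392 mm.
= 118.39 m.

118.39 m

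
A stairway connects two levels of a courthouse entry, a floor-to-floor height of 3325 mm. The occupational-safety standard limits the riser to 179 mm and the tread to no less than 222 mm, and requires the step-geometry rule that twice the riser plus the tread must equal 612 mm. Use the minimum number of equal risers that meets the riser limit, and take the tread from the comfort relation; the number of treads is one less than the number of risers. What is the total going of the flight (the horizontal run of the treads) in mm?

4716 mm

3325 / 179 = 18.575 → round up to 19 risers.
Each riser is 3325/19 = 175 mm (≤ 179 mm).
T = 612 − 2·175 = 262 mm, which satisfies the 222 mm minimum.
Treads = 19 − 1 = 18; going = 18 × 262 = 4716 mm.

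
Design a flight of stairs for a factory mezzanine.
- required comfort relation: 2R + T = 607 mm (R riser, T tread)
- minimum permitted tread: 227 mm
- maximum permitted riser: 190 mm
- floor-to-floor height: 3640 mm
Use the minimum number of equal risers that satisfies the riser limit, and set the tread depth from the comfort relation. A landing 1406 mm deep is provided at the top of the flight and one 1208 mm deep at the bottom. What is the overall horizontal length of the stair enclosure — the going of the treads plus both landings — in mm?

7231 mm

3640 / 190 = 19.158 → round up to 20 risers.
Riser R = 3640 / 20 = 182 mm, within the 190 mm limit.
T = 607 − 2·182 = 243 mm, which satisfies the 227 mm minimum.
Going = (20 − 1) × 243 = 4617 mm.
Enclosure = 4617 + 1406 + 1208 = 7231 mm.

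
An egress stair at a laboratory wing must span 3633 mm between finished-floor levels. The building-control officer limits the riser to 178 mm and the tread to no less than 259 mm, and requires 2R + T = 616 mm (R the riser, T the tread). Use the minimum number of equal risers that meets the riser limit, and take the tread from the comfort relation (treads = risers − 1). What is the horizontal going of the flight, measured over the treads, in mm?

At most 178 each: 3633/178 = 20.41, giving 21 risers.
R = 3633 ÷ 21 = 173 mm.
Tread T = 616 − 2 × 173 = 270 mm (≥ 259 mm).
21 risers give 20 treads; going = 20 × 270 = 5400 mm.

5400 mm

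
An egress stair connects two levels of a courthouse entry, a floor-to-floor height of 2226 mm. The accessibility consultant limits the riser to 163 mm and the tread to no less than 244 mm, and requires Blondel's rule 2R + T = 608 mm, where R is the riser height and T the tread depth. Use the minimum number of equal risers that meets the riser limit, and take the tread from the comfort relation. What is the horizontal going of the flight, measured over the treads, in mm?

2226 / 163 = 13.656 → round up to 14 risers.
R = 2226 ÷ 14 = 159 mm.
Tread T = 608 − 2 × 159 = 290 mm (≥ 244 mm).
14 risers give 13 treads; going = 13 × 290 = 3770 mm.

3770 mm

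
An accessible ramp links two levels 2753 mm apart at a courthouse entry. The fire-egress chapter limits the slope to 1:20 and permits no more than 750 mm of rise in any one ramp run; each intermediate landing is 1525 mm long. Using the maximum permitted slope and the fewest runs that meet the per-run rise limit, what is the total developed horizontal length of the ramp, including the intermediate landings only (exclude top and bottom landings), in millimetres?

59635 mm

⌈2753/750⌉ = 4 ramp runs. That means 3 intermediate landings.
Horizontal run for 2753 mm of rise at 1:20 is 2753 × 20 = 55060 mm.
3 intermediate landings contribute 3 × 1525 = 4575 mm.
Developed length = 55060 + 4575 = 59635 mm.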